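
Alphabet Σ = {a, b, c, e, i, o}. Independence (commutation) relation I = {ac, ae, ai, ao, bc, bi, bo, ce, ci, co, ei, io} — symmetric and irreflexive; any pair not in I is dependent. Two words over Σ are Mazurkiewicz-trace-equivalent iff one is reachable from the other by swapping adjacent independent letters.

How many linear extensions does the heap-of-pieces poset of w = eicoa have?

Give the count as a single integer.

60

drop 0:e onto floor
drop 1:i onto floor
drop 2:c onto floor
drop 3:o onto {0:e}
drop 4:a onto floor
ground layer = {0:e, 1:i, 2:c, 4:a}
drop-orders for the pieces not yet dropped (sum over which currently-grounded one goes next):
  1 to go: {1} 1  {2} 1  {3} 1  {4} 1
  2 to go: {0,3} 1  {1,2} 2  {1,3} 2  {1,4} 2  {2,3} 2  {2,4} 2  {3,4} 2
  3 to go: {0,1,3} 3  {0,2,3} 3  {0,3,4} 3  {1,2,3} 6  {1,2,4} 6  {1,3,4} 6  {2,3,4} 6
  if 0:e drops first: 24 orders
  if 1:i drops first: 12 orders
  if 2:c drops first: 12 orders
  if 4:a drops first: 12 orders
heap linearizations: 60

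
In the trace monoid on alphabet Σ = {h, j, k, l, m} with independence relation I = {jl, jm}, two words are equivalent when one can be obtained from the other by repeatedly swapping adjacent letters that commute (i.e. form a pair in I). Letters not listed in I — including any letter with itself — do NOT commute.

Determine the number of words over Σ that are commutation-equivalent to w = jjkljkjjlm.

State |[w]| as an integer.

12

drop 0:j onto floor
drop 1:j onto {0:j}
drop 2:k onto {1:j}
drop 3:l onto {2:k}
drop 4:j onto {2:k}
drop 5:k onto {3:l, 4:j}
drop 6:j onto {5:k}
drop 7:j onto {6:j}
drop 8:l onto {5:k}
drop 9:m onto {8:l}
ground layer = {0:j}
drop-orders for the pieces not yet dropped (sum over which currently-grounded one goes next):
  1 to go: {7} 1  {9} 1
  2 to go: {6,7} 1  {7,9} 2  {8,9} 1
  3 to go: {6,7,9} 3  {7,8,9} 3
  4 to go: {6,7,8,9} 6
  5 to go: {5,6,7,8,9} 6
  6 to go: {3,5,6,7,8,9} 6  {4,5,6,7,8,9} 6
  7 to go: {3,4,5,6,7,8,9} 12
  8 to go: {2,3,4,5,6,7,8,9} 12
  if 0:j drops first: 12 orders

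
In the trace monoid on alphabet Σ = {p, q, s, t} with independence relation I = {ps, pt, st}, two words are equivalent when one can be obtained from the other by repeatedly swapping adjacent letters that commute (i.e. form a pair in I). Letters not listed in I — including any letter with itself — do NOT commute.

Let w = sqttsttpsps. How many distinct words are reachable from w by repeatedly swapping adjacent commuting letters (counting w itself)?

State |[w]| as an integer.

1260

drop 0:s onto floor
drop 1:q onto {0:s}
drop 2:t onto {1:q}
drop 3:t onto {2:t}
drop 4:s onto {1:q}
drop 5:t onto {3:t}
drop 6:t onto {5:t}
drop 7:p onto {1:q}
drop 8:s onto {4:s}
drop 9:p onto {7:p}
drop 10:s onto {8:s}
ground layer = {0:s}
drop-orders for the pieces not yet dropped (sum over which currently-grounded one goes next):
  1 to go: {6} 1  {9} 1  {10} 1
  2 to go: {5,6} 1  {6,9} 2  {6,10} 2  {7,9} 1  {8,10} 1  {9,10} 2
  3 to go: {3,5,6} 1  {4,8,10} 1  {5,6,9} 3  {5,6,10} 3  {6,7,9} 3  {6,8,10} 3  {6,9,10} 6  {7,9,10} 3  {8,9,10} 3
  4 to go: {2,3,5,6} 1  {3,5,6,9} 4  {3,5,6,10} 4  {4,6,8,10} 4  {4,8,9,10} 4  {5,6,7,9} 6  {5,6,8,10} 6  {5,6,9,10} 12  {6,7,9,10} 12  {6,8,9,10} 12  {7,8,9,10} 6
  5 to go: {2,3,5,6,9} 5  {2,3,5,6,10} 5  {3,5,6,7,9} 10  {3,5,6,8,10} 10  {3,5,6,9,10} 20  {4,5,6,8,10} 10  {4,6,8,9,10} 20  {4,7,8,9,10} 10  {5,6,7,9,10} 30  {5,6,8,9,10} 30  {6,7,8,9,10} 30
  6 to go: {2,3,5,6,7,9} 15  {2,3,5,6,8,10} 15  {2,3,5,6,9,10} 30  {3,4,5,6,8,10} 20  {3,5,6,7,9,10} 60  {3,5,6,8,9,10} 60  {4,5,6,8,9,10} 60  {4,6,7,8,9,10} 60  {5,6,7,8,9,10} 90
  7 to go: {2,3,4,5,6,8,10} 35  {2,3,5,6,7,9,10} 105  {2,3,5,6,8,9,10} 105  {3,4,5,6,8,9,10} 140  {3,5,6,7,8,9,10} 210  {4,5,6,7,8,9,10} 210
  8 to go: {2,3,4,5,6,8,9,10} 280  {2,3,5,6,7,8,9,10} 420  {3,4,5,6,7,8,9,10} 560
  9 to go: {2,3,4,5,6,7,8,9,10} 1260
  if 0:s drops first: 1260 orders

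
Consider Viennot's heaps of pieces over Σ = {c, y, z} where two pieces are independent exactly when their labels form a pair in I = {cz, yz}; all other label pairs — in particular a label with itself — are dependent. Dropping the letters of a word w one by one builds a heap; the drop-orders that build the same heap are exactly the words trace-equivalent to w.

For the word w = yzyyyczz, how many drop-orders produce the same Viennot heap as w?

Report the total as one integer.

piece 0:y — minimal
piece 1:z — minimal
piece 2:y rests on {0:y}
piece 3:y rests on {2:y}
piece 4:y rests on {3:y}
piece 5:c rests on {4:y}
piece 6:z rests on {1:z}
piece 7:z rests on {6:z}
minimal pieces: {0:y, 1:z}
ways to finish when only these pieces remain (= sum over removing one remaining piece with nothing left below it):
  1 left: {5}→1  {7}→1
  2 left: {4,5}→1  {5,7}→2  {6,7}→1
  3 left: {1,6,7}→1  {3,4,5}→1  {4,5,7}→3  {5,6,7}→3
  4 left: {1,5,6,7}→4  {2,3,4,5}→1  {3,4,5,7}→4  {4,5,6,7}→6
  5 left: {0,2,3,4,5}→1  {1,4,5,6,7}→10  {2,3,4,5,7}→5  {3,4,5,6,7}→10
  6 left: {0,2,3,4,5,7}→6  {1,3,4,5,6,7}→20  {2,3,4,5,6,7}→15
  placing 0:y first → 35 extensions
  placing 1:z first → 21 extensions
total linear extensions = 56

56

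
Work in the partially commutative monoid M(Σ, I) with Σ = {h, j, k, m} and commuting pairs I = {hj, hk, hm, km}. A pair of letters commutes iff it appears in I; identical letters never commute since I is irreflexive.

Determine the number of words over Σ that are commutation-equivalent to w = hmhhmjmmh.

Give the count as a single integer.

#0=h has no predecessor
#1=m has no predecessor
#2=h depends on [0:h]
#3=h depends on [2:h]
#4=m depends on [1:m]
#5=j depends on [4:m]
#6=m depends on [5:j]
#7=m depends on [6:m]
#8=h depends on [3:h]
sources: [0:h, 1:m]
N(rest) = Σ N(rest − s) over sources s of rest; N(one piece) = 1:
  size 1 → [7]=1  [8]=1
  size 2 → [3,8]=1  [6,7]=1  [7,8]=2
  size 3 → [2,3,8]=1  [3,7,8]=3  [5,6,7]=1  [6,7,8]=3
  size 4 → [0,2,3,8]=1  [2,3,7,8]=4  [3,6,7,8]=6  [4,5,6,7]=1  [5,6,7,8]=4
  size 5 → [0,2,3,7,8]=5  [1,4,5,6,7]=1  [2,3,6,7,8]=10  [3,5,6,7,8]=10  [4,5,6,7,8]=5
  size 6 → [0,2,3,6,7,8]=15  [1,4,5,6,7,8]=6  [2,3,5,6,7,8]=20  [3,4,5,6,7,8]=15
  size 7 → [0,2,3,5,6,7,8]=35  [1,3,4,5,6,7,8]=21  [2,3,4,5,6,7,8]=35
  first=0(h) contributes 56
  first=1(m) contributes 70
|[w]| = 126

126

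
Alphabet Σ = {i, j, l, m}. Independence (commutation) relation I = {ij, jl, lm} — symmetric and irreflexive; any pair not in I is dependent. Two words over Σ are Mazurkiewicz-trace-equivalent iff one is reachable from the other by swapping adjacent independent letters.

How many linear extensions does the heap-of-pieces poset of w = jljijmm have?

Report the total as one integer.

piece 0:j — minimal
piece 1:l — minimal
piece 2:j rests on {0:j}
piece 3:i rests on {1:l}
piece 4:j rests on {2:j}
piece 5:m rests on {3:i, 4:j}
piece 6:m rests on {5:m}
minimal pieces: {0:j, 1:l}
ways to finish when only these pieces remain (= sum over removing one remaining piece with nothing left below it):
  1 left: {6}→1
  2 left: {5,6}→1
  3 left: {3,5,6}→1  {4,5,6}→1
  4 left: {1,3,5,6}→1  {2,4,5,6}→1  {3,4,5,6}→2
  5 left: {0,2,4,5,6}→1  {1,3,4,5,6}→3  {2,3,4,5,6}→3
  placing 0:j first → 6 extensions
  placing 1:l first → 4 extensions
total linear extensions = 10

10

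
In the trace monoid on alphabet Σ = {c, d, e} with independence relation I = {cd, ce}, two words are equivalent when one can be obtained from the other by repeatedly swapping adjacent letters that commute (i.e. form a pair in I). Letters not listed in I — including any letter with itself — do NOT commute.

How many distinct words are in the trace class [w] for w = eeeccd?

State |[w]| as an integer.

#0=e has no predecessor
#1=e depends on [0:e]
#2=e depends on [1:e]
#3=c has no predecessor
#4=c depends on [3:c]
#5=d depends on [2:e]
sources: [0:e, 3:c]
N(rest) = Σ N(rest − s) over sources s of rest; N(one piece) = 1:
  size 1 → [4]=1  [5]=1
  size 2 → [2,5]=1  [3,4]=1  [4,5]=2
  size 3 → [1,2,5]=1  [2,4,5]=3  [3,4,5]=3
  size 4 → [0,1,2,5]=1  [1,2,4,5]=4  [2,3,4,5]=6
  first=0(e) contributes 10
  first=3(c) contributes 5
|[w]| = 15

15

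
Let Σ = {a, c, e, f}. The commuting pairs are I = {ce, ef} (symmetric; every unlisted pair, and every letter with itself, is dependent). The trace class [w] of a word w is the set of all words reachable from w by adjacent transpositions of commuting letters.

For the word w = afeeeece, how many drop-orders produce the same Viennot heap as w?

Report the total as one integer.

21

#0=a has no predecessor
#1=f depends on [0:a]
#2=e depends on [0:a]
#3=e depends on [2:e]
#4=e depends on [3:e]
#5=e depends on [4:e]
#6=c depends on [1:f]
#7=e depends on [5:e]
sources: [0:a]
N(rest) = Σ N(rest − s) over sources s of rest; N(one piece) = 1:
  size 1 → [6]=1  [7]=1
  size 2 → [1,6]=1  [5,7]=1  [6,7]=2
  size 3 → [1,6,7]=3  [4,5,7]=1  [5,6,7]=3
  size 4 → [1,5,6,7]=6  [3,4,5,7]=1  [4,5,6,7]=4
  size 5 → [1,4,5,6,7]=10  [2,3,4,5,7]=1  [3,4,5,6,7]=5
  size 6 → [1,3,4,5,6,7]=15  [2,3,4,5,6,7]=6
  first=0(a) contributes 21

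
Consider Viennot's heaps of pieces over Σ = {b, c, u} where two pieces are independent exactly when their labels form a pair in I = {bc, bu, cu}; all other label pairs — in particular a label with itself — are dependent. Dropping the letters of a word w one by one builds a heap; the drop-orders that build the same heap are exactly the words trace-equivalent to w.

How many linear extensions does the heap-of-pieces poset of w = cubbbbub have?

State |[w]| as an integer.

168

piece 0:c — minimal
piece 1:u — minimal
piece 2:b — minimal
piece 3:b rests on {2:b}
piece 4:b rests on {3:b}
piece 5:b rests on {4:b}
piece 6:u rests on {1:u}
piece 7:b rests on {5:b}
minimal pieces: {0:c, 1:u, 2:b}
ways to finish when only these pieces remain (= sum over removing one remaining piece with nothing left below it):
  1 left: {0}→1  {6}→1  {7}→1
  2 left: {0,6}→2  {0,7}→2  {1,6}→1  {5,7}→1  {6,7}→2
  3 left: {0,1,6}→3  {0,5,7}→3  {0,6,7}→6  {1,6,7}→3  {4,5,7}→1  {5,6,7}→3
  4 left: {0,1,6,7}→12  {0,4,5,7}→4  {0,5,6,7}→12  {1,5,6,7}→6  {3,4,5,7}→1  {4,5,6,7}→4
  5 left: {0,1,5,6,7}→30  {0,3,4,5,7}→5  {0,4,5,6,7}→20  {1,4,5,6,7}→10  {2,3,4,5,7}→1  {3,4,5,6,7}→5
  6 left: {0,1,4,5,6,7}→60  {0,2,3,4,5,7}→6  {0,3,4,5,6,7}→30  {1,3,4,5,6,7}→15  {2,3,4,5,6,7}→6
  placing 0:c first → 21 extensions
  placing 1:u first → 42 extensions
  placing 2:b first → 105 extensions
total linear extensions = 168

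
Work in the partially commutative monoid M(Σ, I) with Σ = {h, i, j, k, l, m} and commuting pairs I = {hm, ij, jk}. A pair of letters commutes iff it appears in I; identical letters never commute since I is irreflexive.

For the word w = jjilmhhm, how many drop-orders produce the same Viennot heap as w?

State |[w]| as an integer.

#0=j has no predecessor
#1=j depends on [0:j]
#2=i has no predecessor
#3=l depends on [1:j, 2:i]
#4=m depends on [3:l]
#5=h depends on [3:l]
#6=h depends on [5:h]
#7=m depends on [4:m]
sources: [0:j, 2:i]
N(rest) = Σ N(rest − s) over sources s of rest; N(one piece) = 1:
  size 1 → [6]=1  [7]=1
  size 2 → [4,7]=1  [5,6]=1  [6,7]=2
  size 3 → [4,6,7]=3  [5,6,7]=3
  size 4 → [4,5,6,7]=6
  size 5 → [3,4,5,6,7]=6
  size 6 → [1,3,4,5,6,7]=6  [2,3,4,5,6,7]=6
  first=0(j) contributes 12
  first=2(i) contributes 6
|[w]| = 18

18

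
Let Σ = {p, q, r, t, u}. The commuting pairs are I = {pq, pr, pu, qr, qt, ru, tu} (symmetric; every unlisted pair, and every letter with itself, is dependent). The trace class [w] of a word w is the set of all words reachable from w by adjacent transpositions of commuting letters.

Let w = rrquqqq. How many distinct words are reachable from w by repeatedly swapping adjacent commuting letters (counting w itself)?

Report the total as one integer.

21

0(r) covers ∅
1(r) covers 0:r
2(q) covers ∅
3(u) covers 2:q
4(q) covers 3:u
5(q) covers 4:q
6(q) covers 5:q
floor of heap: 0:r, 2:q
completions by unplaced set U, small U first (add the entries for U minus each lowest piece of U):
  |U|=1: {1}:1  {6}:1
  |U|=2: {0,1}:1  {1,6}:2  {5,6}:1
  |U|=3: {0,1,6}:3  {1,5,6}:3  {4,5,6}:1
  |U|=4: {0,1,5,6}:6  {1,4,5,6}:4  {3,4,5,6}:1
  |U|=5: {0,1,4,5,6}:10  {1,3,4,5,6}:5  {2,3,4,5,6}:1
  start at 0(r): 6
  start at 2(q): 15
sum over floor = 21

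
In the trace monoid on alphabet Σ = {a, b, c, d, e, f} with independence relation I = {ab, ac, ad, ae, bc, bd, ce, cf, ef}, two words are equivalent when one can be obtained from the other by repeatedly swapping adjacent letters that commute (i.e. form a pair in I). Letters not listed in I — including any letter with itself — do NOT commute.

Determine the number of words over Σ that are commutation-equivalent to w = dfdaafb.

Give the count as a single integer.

3

drop 0:d onto floor
drop 1:f onto {0:d}
drop 2:d onto {1:f}
drop 3:a onto {1:f}
drop 4:a onto {3:a}
drop 5:f onto {2:d, 4:a}
drop 6:b onto {5:f}
ground layer = {0:d}
drop-orders for the pieces not yet dropped (sum over which currently-grounded one goes next):
  1 to go: {6} 1
  2 to go: {5,6} 1
  3 to go: {2,5,6} 1  {4,5,6} 1
  4 to go: {2,4,5,6} 2  {3,4,5,6} 1
  5 to go: {2,3,4,5,6} 3
  if 0:d drops first: 3 orders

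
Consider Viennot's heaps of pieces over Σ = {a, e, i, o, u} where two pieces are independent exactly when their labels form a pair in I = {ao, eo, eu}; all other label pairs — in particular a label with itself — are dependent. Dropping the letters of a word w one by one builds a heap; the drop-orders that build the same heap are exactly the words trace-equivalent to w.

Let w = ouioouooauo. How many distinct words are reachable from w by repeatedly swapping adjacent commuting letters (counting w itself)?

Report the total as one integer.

3

piece 0:o — minimal
piece 1:u rests on {0:o}
piece 2:i rests on {1:u}
piece 3:o rests on {2:i}
piece 4:o rests on {3:o}
piece 5:u rests on {4:o}
piece 6:o rests on {5:u}
piece 7:o rests on {6:o}
piece 8:a rests on {5:u}
piece 9:u rests on {7:o, 8:a}
piece 10:o rests on {9:u}
minimal pieces: {0:o}
ways to finish when only these pieces remain (= sum over removing one remaining piece with nothing left below it):
  1 left: {10}→1
  2 left: {9,10}→1
  3 left: {7,9,10}→1  {8,9,10}→1
  4 left: {6,7,9,10}→1  {7,8,9,10}→2
  5 left: {6,7,8,9,10}→3
  6 left: {5,6,7,8,9,10}→3
  7 left: {4,5,6,7,8,9,10}→3
  8 left: {3,4,5,6,7,8,9,10}→3
  9 left: {2,3,4,5,6,7,8,9,10}→3
  placing 0:o first → 3 extensions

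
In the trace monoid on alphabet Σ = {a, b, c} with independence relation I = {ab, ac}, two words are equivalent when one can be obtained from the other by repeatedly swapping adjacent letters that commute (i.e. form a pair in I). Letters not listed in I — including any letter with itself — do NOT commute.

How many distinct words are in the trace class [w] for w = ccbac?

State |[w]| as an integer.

5

0(c) covers ∅
1(c) covers 0:c
2(b) covers 1:c
3(a) covers ∅
4(c) covers 2:b
floor of heap: 0:c, 3:a
completions by unplaced set U, small U first (add the entries for U minus each lowest piece of U):
  |U|=1: {3}:1  {4}:1
  |U|=2: {2,4}:1  {3,4}:2
  |U|=3: {1,2,4}:1  {2,3,4}:3
  start at 0(c): 4
  start at 3(a): 1
sum over floor = 5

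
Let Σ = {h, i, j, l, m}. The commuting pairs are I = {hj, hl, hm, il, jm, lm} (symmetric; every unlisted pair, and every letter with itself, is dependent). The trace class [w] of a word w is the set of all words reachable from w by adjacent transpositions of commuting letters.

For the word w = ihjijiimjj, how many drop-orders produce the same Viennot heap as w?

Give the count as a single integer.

0(i) covers ∅
1(h) covers 0:i
2(j) covers 0:i
3(i) covers 1:h, 2:j
4(j) covers 3:i
5(i) covers 4:j
6(i) covers 5:i
7(m) covers 6:i
8(j) covers 6:i
9(j) covers 8:j
floor of heap: 0:i
completions by unplaced set U, small U first (add the entries for U minus each lowest piece of U):
  |U|=1: {7}:1  {9}:1
  |U|=2: {7,9}:2  {8,9}:1
  |U|=3: {7,8,9}:3
  |U|=4: {6,7,8,9}:3
  |U|=5: {5,6,7,8,9}:3
  |U|=6: {4,5,6,7,8,9}:3
  |U|=7: {3,4,5,6,7,8,9}:3
  |U|=8: {1,3,4,5,6,7,8,9}:3  {2,3,4,5,6,7,8,9}:3
  start at 0(i): 6

6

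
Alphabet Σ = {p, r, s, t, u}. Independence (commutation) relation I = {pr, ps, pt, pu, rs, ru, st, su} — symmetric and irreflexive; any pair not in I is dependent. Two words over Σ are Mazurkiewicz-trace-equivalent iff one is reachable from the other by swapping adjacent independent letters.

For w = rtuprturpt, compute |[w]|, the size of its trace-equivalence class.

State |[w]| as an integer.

#0=r has no predecessor
#1=t depends on [0:r]
#2=u depends on [1:t]
#3=p has no predecessor
#4=r depends on [1:t]
#5=t depends on [2:u, 4:r]
#6=u depends on [5:t]
#7=r depends on [5:t]
#8=p depends on [3:p]
#9=t depends on [6:u, 7:r]
sources: [0:r, 3:p]
N(rest) = Σ N(rest − s) over sources s of rest; N(one piece) = 1:
  size 1 → [8]=1  [9]=1
  size 2 → [3,8]=1  [6,9]=1  [7,9]=1  [8,9]=2
  size 3 → [3,8,9]=3  [6,7,9]=2  [6,8,9]=3  [7,8,9]=3
  size 4 → [3,6,8,9]=6  [3,7,8,9]=6  [5,6,7,9]=2  [6,7,8,9]=8
  size 5 → [2,5,6,7,9]=2  [3,6,7,8,9]=20  [4,5,6,7,9]=2  [5,6,7,8,9]=10
  size 6 → [2,4,5,6,7,9]=4  [2,5,6,7,8,9]=12  [3,5,6,7,8,9]=30  [4,5,6,7,8,9]=12
  size 7 → [1,2,4,5,6,7,9]=4  [2,3,5,6,7,8,9]=42  [2,4,5,6,7,8,9]=28  [3,4,5,6,7,8,9]=42
  size 8 → [0,1,2,4,5,6,7,9]=4  [1,2,4,5,6,7,8,9]=32  [2,3,4,5,6,7,8,9]=112
  first=0(r) contributes 144
  first=3(p) contributes 36
|[w]| = 180

180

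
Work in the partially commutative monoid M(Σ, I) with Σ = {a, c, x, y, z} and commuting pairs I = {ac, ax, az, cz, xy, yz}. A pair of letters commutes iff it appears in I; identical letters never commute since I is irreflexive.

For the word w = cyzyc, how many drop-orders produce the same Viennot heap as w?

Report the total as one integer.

5

piece 0:c — minimal
piece 1:y rests on {0:c}
piece 2:z — minimal
piece 3:y rests on {1:y}
piece 4:c rests on {3:y}
minimal pieces: {0:c, 2:z}
ways to finish when only these pieces remain (= sum over removing one remaining piece with nothing left below it):
  1 left: {2}→1  {4}→1
  2 left: {2,4}→2  {3,4}→1
  3 left: {1,3,4}→1  {2,3,4}→3
  placing 0:c first → 4 extensions
  placing 2:z first → 1 extensions
total linear extensions = 5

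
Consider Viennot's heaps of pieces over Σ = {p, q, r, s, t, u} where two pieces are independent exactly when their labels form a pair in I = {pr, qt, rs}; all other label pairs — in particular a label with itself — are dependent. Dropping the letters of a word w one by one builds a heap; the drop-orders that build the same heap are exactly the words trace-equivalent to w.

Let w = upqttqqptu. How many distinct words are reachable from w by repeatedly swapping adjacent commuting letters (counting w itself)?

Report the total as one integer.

10

#0=u has no predecessor
#1=p depends on [0:u]
#2=q depends on [1:p]
#3=t depends on [1:p]
#4=t depends on [3:t]
#5=q depends on [2:q]
#6=q depends on [5:q]
#7=p depends on [4:t, 6:q]
#8=t depends on [7:p]
#9=u depends on [8:t]
sources: [0:u]
N(rest) = Σ N(rest − s) over sources s of rest; N(one piece) = 1:
  size 1 → [9]=1
  size 2 → [8,9]=1
  size 3 → [7,8,9]=1
  size 4 → [4,7,8,9]=1  [6,7,8,9]=1
  size 5 → [3,4,7,8,9]=1  [4,6,7,8,9]=2  [5,6,7,8,9]=1
  size 6 → [2,5,6,7,8,9]=1  [3,4,6,7,8,9]=3  [4,5,6,7,8,9]=3
  size 7 → [2,4,5,6,7,8,9]=4  [3,4,5,6,7,8,9]=6
  size 8 → [2,3,4,5,6,7,8,9]=10
  first=0(u) contributes 10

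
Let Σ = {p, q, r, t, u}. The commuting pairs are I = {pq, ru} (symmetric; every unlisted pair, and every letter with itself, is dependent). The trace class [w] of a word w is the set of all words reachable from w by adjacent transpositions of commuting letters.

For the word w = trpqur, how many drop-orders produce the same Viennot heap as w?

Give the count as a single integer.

#0=t has no predecessor
#1=r depends on [0:t]
#2=p depends on [1:r]
#3=q depends on [1:r]
#4=u depends on [2:p, 3:q]
#5=r depends on [2:p, 3:q]
sources: [0:t]
N(rest) = Σ N(rest − s) over sources s of rest; N(one piece) = 1:
  size 1 → [4]=1  [5]=1
  size 2 → [4,5]=2
  size 3 → [2,4,5]=2  [3,4,5]=2
  size 4 → [2,3,4,5]=4
  first=0(t) contributes 4

4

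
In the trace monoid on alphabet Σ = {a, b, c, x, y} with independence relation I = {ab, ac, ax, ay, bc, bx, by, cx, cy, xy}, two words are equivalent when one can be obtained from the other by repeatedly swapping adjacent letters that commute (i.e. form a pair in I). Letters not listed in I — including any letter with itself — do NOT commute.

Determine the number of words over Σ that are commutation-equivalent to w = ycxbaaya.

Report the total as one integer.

piece 0:y — minimal
piece 1:c — minimal
piece 2:x — minimal
piece 3:b — minimal
piece 4:a — minimal
piece 5:a rests on {4:a}
piece 6:y rests on {0:y}
piece 7:a rests on {5:a}
minimal pieces: {0:y, 1:c, 2:x, 3:b, 4:a}
ways to finish when only these pieces remain (= sum over removing one remaining piece with nothing left below it):
  1 left: {1}→1  {2}→1  {3}→1  {6}→1  {7}→1
  2 left: {0,6}→1  {1,2}→2  {1,3}→2  {1,6}→2  {1,7}→2  {2,3}→2  {2,6}→2  {2,7}→2  {3,6}→2  {3,7}→2  {5,7}→1  {6,7}→2
  3 left: {0,1,6}→3  {0,2,6}→3  {0,3,6}→3  {0,6,7}→3  {1,2,3}→6  {1,2,6}→6  {1,2,7}→6  {1,3,6}→6  {1,3,7}→6  {1,5,7}→3  {1,6,7}→6  {2,3,6}→6  {2,3,7}→6  {2,5,7}→3  {2,6,7}→6  {3,5,7}→3  {3,6,7}→6  {4,5,7}→1  {5,6,7}→3
  4 left: {0,1,2,6}→12  {0,1,3,6}→12  {0,1,6,7}→12  {0,2,3,6}→12  {0,2,6,7}→12  {0,3,6,7}→12  {0,5,6,7}→6  {1,2,3,6}→24  {1,2,3,7}→24  {1,2,5,7}→12  {1,2,6,7}→24  {1,3,5,7}→12  {1,3,6,7}→24  {1,4,5,7}→4  {1,5,6,7}→12  {2,3,5,7}→12  {2,3,6,7}→24  {2,4,5,7}→4  {2,5,6,7}→12  {3,4,5,7}→4  {3,5,6,7}→12  {4,5,6,7}→4
  5 left: {0,1,2,3,6}→60  {0,1,2,6,7}→60  {0,1,3,6,7}→60  {0,1,5,6,7}→30  {0,2,3,6,7}→60  {0,2,5,6,7}→30  {0,3,5,6,7}→30  {0,4,5,6,7}→10  {1,2,3,5,7}→60  {1,2,3,6,7}→120  {1,2,4,5,7}→20  {1,2,5,6,7}→60  {1,3,4,5,7}→20  {1,3,5,6,7}→60  {1,4,5,6,7}→20  {2,3,4,5,7}→20  {2,3,5,6,7}→60  {2,4,5,6,7}→20  {3,4,5,6,7}→20
  6 left: {0,1,2,3,6,7}→360  {0,1,2,5,6,7}→180  {0,1,3,5,6,7}→180  {0,1,4,5,6,7}→60  {0,2,3,5,6,7}→180  {0,2,4,5,6,7}→60  {0,3,4,5,6,7}→60  {1,2,3,4,5,7}→120  {1,2,3,5,6,7}→360  {1,2,4,5,6,7}→120  {1,3,4,5,6,7}→120  {2,3,4,5,6,7}→120
  placing 0:y first → 840 extensions
  placing 1:c first → 420 extensions
  placing 2:x first → 420 extensions
  placing 3:b first → 420 extensions
  placing 4:a first → 1260 extensions
total linear extensions = 3360

3360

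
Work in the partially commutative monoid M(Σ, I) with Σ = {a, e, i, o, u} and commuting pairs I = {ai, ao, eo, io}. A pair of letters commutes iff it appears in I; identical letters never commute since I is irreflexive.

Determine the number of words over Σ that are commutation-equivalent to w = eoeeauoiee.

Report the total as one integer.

20

#0=e has no predecessor
#1=o has no predecessor
#2=e depends on [0:e]
#3=e depends on [2:e]
#4=a depends on [3:e]
#5=u depends on [1:o, 4:a]
#6=o depends on [5:u]
#7=i depends on [5:u]
#8=e depends on [7:i]
#9=e depends on [8:e]
sources: [0:e, 1:o]
N(rest) = Σ N(rest − s) over sources s of rest; N(one piece) = 1:
  size 1 → [6]=1  [9]=1
  size 2 → [6,9]=2  [8,9]=1
  size 3 → [6,8,9]=3  [7,8,9]=1
  size 4 → [6,7,8,9]=4
  size 5 → [5,6,7,8,9]=4
  size 6 → [1,5,6,7,8,9]=4  [4,5,6,7,8,9]=4
  size 7 → [1,4,5,6,7,8,9]=8  [3,4,5,6,7,8,9]=4
  size 8 → [1,3,4,5,6,7,8,9]=12  [2,3,4,5,6,7,8,9]=4
  first=0(e) contributes 16
  first=1(o) contributes 4
|[w]| = 20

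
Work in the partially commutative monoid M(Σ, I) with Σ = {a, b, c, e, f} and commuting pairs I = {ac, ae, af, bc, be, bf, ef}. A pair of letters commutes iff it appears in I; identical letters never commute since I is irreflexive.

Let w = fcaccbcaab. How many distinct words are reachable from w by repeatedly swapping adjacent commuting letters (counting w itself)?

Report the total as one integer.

252

piece 0:f — minimal
piece 1:c rests on {0:f}
piece 2:a — minimal
piece 3:c rests on {1:c}
piece 4:c rests on {3:c}
piece 5:b rests on {2:a}
piece 6:c rests on {4:c}
piece 7:a rests on {5:b}
piece 8:a rests on {7:a}
piece 9:b rests on {8:a}
minimal pieces: {0:f, 2:a}
ways to finish when only these pieces remain (= sum over removing one remaining piece with nothing left below it):
  1 left: {6}→1  {9}→1
  2 left: {4,6}→1  {6,9}→2  {8,9}→1
  3 left: {3,4,6}→1  {4,6,9}→3  {6,8,9}→3  {7,8,9}→1
  4 left: {1,3,4,6}→1  {3,4,6,9}→4  {4,6,8,9}→6  {5,7,8,9}→1  {6,7,8,9}→4
  5 left: {0,1,3,4,6}→1  {1,3,4,6,9}→5  {2,5,7,8,9}→1  {3,4,6,8,9}→10  {4,6,7,8,9}→10  {5,6,7,8,9}→5
  6 left: {0,1,3,4,6,9}→6  {1,3,4,6,8,9}→15  {2,5,6,7,8,9}→6  {3,4,6,7,8,9}→20  {4,5,6,7,8,9}→15
  7 left: {0,1,3,4,6,8,9}→21  {1,3,4,6,7,8,9}→35  {2,4,5,6,7,8,9}→21  {3,4,5,6,7,8,9}→35
  8 left: {0,1,3,4,6,7,8,9}→56  {1,3,4,5,6,7,8,9}→70  {2,3,4,5,6,7,8,9}→56
  placing 0:f first → 126 extensions
  placing 2:a first → 126 extensions
total linear extensions = 252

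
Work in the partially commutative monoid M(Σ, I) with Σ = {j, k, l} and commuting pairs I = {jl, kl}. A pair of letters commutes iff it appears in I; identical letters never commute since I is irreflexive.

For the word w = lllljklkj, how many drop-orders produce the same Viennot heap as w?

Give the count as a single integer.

126

#0=l has no predecessor
#1=l depends on [0:l]
#2=l depends on [1:l]
#3=l depends on [2:l]
#4=j has no predecessor
#5=k depends on [4:j]
#6=l depends on [3:l]
#7=k depends on [5:k]
#8=j depends on [7:k]
sources: [0:l, 4:j]
N(rest) = Σ N(rest − s) over sources s of rest; N(one piece) = 1:
  size 1 → [6]=1  [8]=1
  size 2 → [3,6]=1  [6,8]=2  [7,8]=1
  size 3 → [2,3,6]=1  [3,6,8]=3  [5,7,8]=1  [6,7,8]=3
  size 4 → [1,2,3,6]=1  [2,3,6,8]=4  [3,6,7,8]=6  [4,5,7,8]=1  [5,6,7,8]=4
  size 5 → [0,1,2,3,6]=1  [1,2,3,6,8]=5  [2,3,6,7,8]=10  [3,5,6,7,8]=10  [4,5,6,7,8]=5
  size 6 → [0,1,2,3,6,8]=6  [1,2,3,6,7,8]=15  [2,3,5,6,7,8]=20  [3,4,5,6,7,8]=15
  size 7 → [0,1,2,3,6,7,8]=21  [1,2,3,5,6,7,8]=35  [2,3,4,5,6,7,8]=35
  first=0(l) contributes 70
  first=4(j) contributes 56
|[w]| = 126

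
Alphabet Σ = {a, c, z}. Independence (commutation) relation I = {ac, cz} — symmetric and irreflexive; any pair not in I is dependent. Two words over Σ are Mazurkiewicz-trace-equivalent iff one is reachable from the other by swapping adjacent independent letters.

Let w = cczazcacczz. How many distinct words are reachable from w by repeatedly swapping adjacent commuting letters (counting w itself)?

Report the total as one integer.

drop 0:c onto floor
drop 1:c onto {0:c}
drop 2:z onto floor
drop 3:a onto {2:z}
drop 4:z onto {3:a}
drop 5:c onto {1:c}
drop 6:a onto {4:z}
drop 7:c onto {5:c}
drop 8:c onto {7:c}
drop 9:z onto {6:a}
drop 10:z onto {9:z}
ground layer = {0:c, 2:z}
drop-orders for the pieces not yet dropped (sum over which currently-grounded one goes next):
  1 to go: {8} 1  {10} 1
  2 to go: {7,8} 1  {8,10} 2  {9,10} 1
  3 to go: {5,7,8} 1  {6,9,10} 1  {7,8,10} 3  {8,9,10} 3
  4 to go: {1,5,7,8} 1  {4,6,9,10} 1  {5,7,8,10} 4  {6,8,9,10} 4  {7,8,9,10} 6
  5 to go: {0,1,5,7,8} 1  {1,5,7,8,10} 5  {3,4,6,9,10} 1  {4,6,8,9,10} 5  {5,7,8,9,10} 10  {6,7,8,9,10} 10
  6 to go: {0,1,5,7,8,10} 6  {1,5,7,8,9,10} 15  {2,3,4,6,9,10} 1  {3,4,6,8,9,10} 6  {4,6,7,8,9,10} 15  {5,6,7,8,9,10} 20
  7 to go: {0,1,5,7,8,9,10} 21  {1,5,6,7,8,9,10} 35  {2,3,4,6,8,9,10} 7  {3,4,6,7,8,9,10} 21  {4,5,6,7,8,9,10} 35
  8 to go: {0,1,5,6,7,8,9,10} 56  {1,4,5,6,7,8,9,10} 70  {2,3,4,6,7,8,9,10} 28  {3,4,5,6,7,8,9,10} 56
  9 to go: {0,1,4,5,6,7,8,9,10} 126  {1,3,4,5,6,7,8,9,10} 126  {2,3,4,5,6,7,8,9,10} 84
  if 0:c drops first: 210 orders
  if 2:z drops first: 252 orders
heap linearizations: 462

462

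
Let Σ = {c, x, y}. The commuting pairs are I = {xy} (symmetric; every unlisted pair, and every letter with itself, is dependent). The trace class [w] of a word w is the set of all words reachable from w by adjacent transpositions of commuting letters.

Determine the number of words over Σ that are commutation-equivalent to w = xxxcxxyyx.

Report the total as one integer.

piece 0:x — minimal
piece 1:x rests on {0:x}
piece 2:x rests on {1:x}
piece 3:c rests on {2:x}
piece 4:x rests on {3:c}
piece 5:x rests on {4:x}
piece 6:y rests on {3:c}
piece 7:y rests on {6:y}
piece 8:x rests on {5:x}
minimal pieces: {0:x}
ways to finish when only these pieces remain (= sum over removing one remaining piece with nothing left below it):
  1 left: {7}→1  {8}→1
  2 left: {5,8}→1  {6,7}→1  {7,8}→2
  3 left: {4,5,8}→1  {5,7,8}→3  {6,7,8}→3
  4 left: {4,5,7,8}→4  {5,6,7,8}→6
  5 left: {4,5,6,7,8}→10
  6 left: {3,4,5,6,7,8}→10
  7 left: {2,3,4,5,6,7,8}→10
  placing 0:x first → 10 extensions

10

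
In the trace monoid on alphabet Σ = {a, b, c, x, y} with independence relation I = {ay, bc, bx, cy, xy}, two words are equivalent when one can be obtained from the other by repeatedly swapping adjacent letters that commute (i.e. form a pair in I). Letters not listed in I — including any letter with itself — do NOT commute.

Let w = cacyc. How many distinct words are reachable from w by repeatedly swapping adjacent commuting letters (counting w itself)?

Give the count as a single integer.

#0=c has no predecessor
#1=a depends on [0:c]
#2=c depends on [1:a]
#3=y has no predecessor
#4=c depends on [2:c]
sources: [0:c, 3:y]
N(rest) = Σ N(rest − s) over sources s of rest; N(one piece) = 1:
  size 1 → [3]=1  [4]=1
  size 2 → [2,4]=1  [3,4]=2
  size 3 → [1,2,4]=1  [2,3,4]=3
  first=0(c) contributes 4
  first=3(y) contributes 1
|[w]| = 5

5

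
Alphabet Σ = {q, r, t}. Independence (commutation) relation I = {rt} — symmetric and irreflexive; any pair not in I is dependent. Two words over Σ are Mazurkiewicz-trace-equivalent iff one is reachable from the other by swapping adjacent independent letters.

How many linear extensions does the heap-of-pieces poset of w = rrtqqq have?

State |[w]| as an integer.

0(r) covers ∅
1(r) covers 0:r
2(t) covers ∅
3(q) covers 1:r, 2:t
4(q) covers 3:q
5(q) covers 4:q
floor of heap: 0:r, 2:t
completions by unplaced set U, small U first (add the entries for U minus each lowest piece of U):
  |U|=1: {5}:1
  |U|=2: {4,5}:1
  |U|=3: {3,4,5}:1
  |U|=4: {1,3,4,5}:1  {2,3,4,5}:1
  start at 0(r): 2
  start at 2(t): 1
sum over floor = 3

3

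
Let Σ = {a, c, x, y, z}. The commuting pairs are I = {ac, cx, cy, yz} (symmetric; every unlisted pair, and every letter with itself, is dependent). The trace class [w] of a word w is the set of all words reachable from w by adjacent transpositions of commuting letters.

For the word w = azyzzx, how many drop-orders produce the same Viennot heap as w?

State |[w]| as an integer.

4

0(a) covers ∅
1(z) covers 0:a
2(y) covers 0:a
3(z) covers 1:z
4(z) covers 3:z
5(x) covers 2:y, 4:z
floor of heap: 0:a
completions by unplaced set U, small U first (add the entries for U minus each lowest piece of U):
  |U|=1: {5}:1
  |U|=2: {2,5}:1  {4,5}:1
  |U|=3: {2,4,5}:2  {3,4,5}:1
  |U|=4: {1,3,4,5}:1  {2,3,4,5}:3
  start at 0(a): 4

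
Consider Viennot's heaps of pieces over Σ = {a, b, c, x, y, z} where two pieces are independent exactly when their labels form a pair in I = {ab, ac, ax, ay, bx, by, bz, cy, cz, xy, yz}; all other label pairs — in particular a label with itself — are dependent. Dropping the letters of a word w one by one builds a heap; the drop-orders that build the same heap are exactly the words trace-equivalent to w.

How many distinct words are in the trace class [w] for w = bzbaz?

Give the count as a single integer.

piece 0:b — minimal
piece 1:z — minimal
piece 2:b rests on {0:b}
piece 3:a rests on {1:z}
piece 4:z rests on {3:a}
minimal pieces: {0:b, 1:z}
ways to finish when only these pieces remain (= sum over removing one remaining piece with nothing left below it):
  1 left: {2}→1  {4}→1
  2 left: {0,2}→1  {2,4}→2  {3,4}→1
  3 left: {0,2,4}→3  {1,3,4}→1  {2,3,4}→3
  placing 0:b first → 4 extensions
  placing 1:z first → 6 extensions
total linear extensions = 10

10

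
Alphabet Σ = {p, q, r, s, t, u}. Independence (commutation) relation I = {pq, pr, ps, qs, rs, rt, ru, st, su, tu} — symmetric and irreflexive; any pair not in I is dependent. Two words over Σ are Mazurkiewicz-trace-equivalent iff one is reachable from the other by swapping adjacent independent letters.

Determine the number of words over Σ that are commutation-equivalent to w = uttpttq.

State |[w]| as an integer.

3

0(u) covers ∅
1(t) covers ∅
2(t) covers 1:t
3(p) covers 0:u, 2:t
4(t) covers 3:p
5(t) covers 4:t
6(q) covers 5:t
floor of heap: 0:u, 1:t
completions by unplaced set U, small U first (add the entries for U minus each lowest piece of U):
  |U|=1: {6}:1
  |U|=2: {5,6}:1
  |U|=3: {4,5,6}:1
  |U|=4: {3,4,5,6}:1
  |U|=5: {0,3,4,5,6}:1  {2,3,4,5,6}:1
  start at 0(u): 1
  start at 1(t): 2
sum over floor = 3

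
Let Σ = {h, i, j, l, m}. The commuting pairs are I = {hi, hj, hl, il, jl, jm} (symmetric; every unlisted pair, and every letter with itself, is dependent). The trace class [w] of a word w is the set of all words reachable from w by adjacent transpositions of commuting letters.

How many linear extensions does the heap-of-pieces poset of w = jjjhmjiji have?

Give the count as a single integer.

15

#0=j has no predecessor
#1=j depends on [0:j]
#2=j depends on [1:j]
#3=h has no predecessor
#4=m depends on [3:h]
#5=j depends on [2:j]
#6=i depends on [4:m, 5:j]
#7=j depends on [6:i]
#8=i depends on [7:j]
sources: [0:j, 3:h]
N(rest) = Σ N(rest − s) over sources s of rest; N(one piece) = 1:
  size 1 → [8]=1
  size 2 → [7,8]=1
  size 3 → [6,7,8]=1
  size 4 → [4,6,7,8]=1  [5,6,7,8]=1
  size 5 → [2,5,6,7,8]=1  [3,4,6,7,8]=1  [4,5,6,7,8]=2
  size 6 → [1,2,5,6,7,8]=1  [2,4,5,6,7,8]=3  [3,4,5,6,7,8]=3
  size 7 → [0,1,2,5,6,7,8]=1  [1,2,4,5,6,7,8]=4  [2,3,4,5,6,7,8]=6
  first=0(j) contributes 10
  first=3(h) contributes 5
|[w]| = 15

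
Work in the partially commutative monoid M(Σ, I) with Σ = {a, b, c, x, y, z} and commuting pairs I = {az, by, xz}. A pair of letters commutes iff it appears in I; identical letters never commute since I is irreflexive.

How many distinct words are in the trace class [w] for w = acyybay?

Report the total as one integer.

0(a) covers ∅
1(c) covers 0:a
2(y) covers 1:c
3(y) covers 2:y
4(b) covers 1:c
5(a) covers 3:y, 4:b
6(y) covers 5:a
floor of heap: 0:a
completions by unplaced set U, small U first (add the entries for U minus each lowest piece of U):
  |U|=1: {6}:1
  |U|=2: {5,6}:1
  |U|=3: {3,5,6}:1  {4,5,6}:1
  |U|=4: {2,3,5,6}:1  {3,4,5,6}:2
  |U|=5: {2,3,4,5,6}:3
  start at 0(a): 3

3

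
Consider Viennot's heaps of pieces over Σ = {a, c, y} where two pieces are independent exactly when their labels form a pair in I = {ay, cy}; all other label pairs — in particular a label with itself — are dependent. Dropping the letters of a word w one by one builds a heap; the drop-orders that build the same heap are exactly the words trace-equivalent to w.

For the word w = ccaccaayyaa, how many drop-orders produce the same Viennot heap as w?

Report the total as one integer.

55

drop 0:c onto floor
drop 1:c onto {0:c}
drop 2:a onto {1:c}
drop 3:c onto {2:a}
drop 4:c onto {3:c}
drop 5:a onto {4:c}
drop 6:a onto {5:a}
drop 7:y onto floor
drop 8:y onto {7:y}
drop 9:a onto {6:a}
drop 10:a onto {9:a}
ground layer = {0:c, 7:y}
drop-orders for the pieces not yet dropped (sum over which currently-grounded one goes next):
  1 to go: {8} 1  {10} 1
  2 to go: {7,8} 1  {8,10} 2  {9,10} 1
  3 to go: {6,9,10} 1  {7,8,10} 3  {8,9,10} 3
  4 to go: {5,6,9,10} 1  {6,8,9,10} 4  {7,8,9,10} 6
  5 to go: {4,5,6,9,10} 1  {5,6,8,9,10} 5  {6,7,8,9,10} 10
  6 to go: {3,4,5,6,9,10} 1  {4,5,6,8,9,10} 6  {5,6,7,8,9,10} 15
  7 to go: {2,3,4,5,6,9,10} 1  {3,4,5,6,8,9,10} 7  {4,5,6,7,8,9,10} 21
  8 to go: {1,2,3,4,5,6,9,10} 1  {2,3,4,5,6,8,9,10} 8  {3,4,5,6,7,8,9,10} 28
  9 to go: {0,1,2,3,4,5,6,9,10} 1  {1,2,3,4,5,6,8,9,10} 9  {2,3,4,5,6,7,8,9,10} 36
  if 0:c drops first: 45 orders
  if 7:y drops first: 10 orders
heap linearizations: 55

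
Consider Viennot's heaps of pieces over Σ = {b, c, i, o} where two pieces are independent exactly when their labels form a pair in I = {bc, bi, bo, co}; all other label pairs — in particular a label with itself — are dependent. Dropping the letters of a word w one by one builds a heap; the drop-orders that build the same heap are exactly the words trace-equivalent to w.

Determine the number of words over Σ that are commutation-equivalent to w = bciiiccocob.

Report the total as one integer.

550

#0=b has no predecessor
#1=c has no predecessor
#2=i depends on [1:c]
#3=i depends on [2:i]
#4=i depends on [3:i]
#5=c depends on [4:i]
#6=c depends on [5:c]
#7=o depends on [4:i]
#8=c depends on [6:c]
#9=o depends on [7:o]
#10=b depends on [0:b]
sources: [0:b, 1:c]
N(rest) = Σ N(rest − s) over sources s of rest; N(one piece) = 1:
  size 1 → [8]=1  [9]=1  [10]=1
  size 2 → [0,10]=1  [6,8]=1  [7,9]=1  [8,9]=2  [8,10]=2  [9,10]=2
  size 3 → [0,8,10]=3  [0,9,10]=3  [5,6,8]=1  [6,8,9]=3  [6,8,10]=3  [7,8,9]=3  [7,9,10]=3  [8,9,10]=6
  size 4 → [0,6,8,10]=6  [0,7,9,10]=6  [0,8,9,10]=12  [5,6,8,9]=4  [5,6,8,10]=4  [6,7,8,9]=6  [6,8,9,10]=12  [7,8,9,10]=12
  size 5 → [0,5,6,8,10]=10  [0,6,8,9,10]=30  [0,7,8,9,10]=30  [5,6,7,8,9]=10  [5,6,8,9,10]=20  [6,7,8,9,10]=30
  size 6 → [0,5,6,8,9,10]=60  [0,6,7,8,9,10]=90  [4,5,6,7,8,9]=10  [5,6,7,8,9,10]=60
  size 7 → [0,5,6,7,8,9,10]=210  [3,4,5,6,7,8,9]=10  [4,5,6,7,8,9,10]=70
  size 8 → [0,4,5,6,7,8,9,10]=280  [2,3,4,5,6,7,8,9]=10  [3,4,5,6,7,8,9,10]=80
  size 9 → [0,3,4,5,6,7,8,9,10]=360  [1,2,3,4,5,6,7,8,9]=10  [2,3,4,5,6,7,8,9,10]=90
  first=0(b) contributes 100
  first=1(c) contributes 450
|[w]| = 550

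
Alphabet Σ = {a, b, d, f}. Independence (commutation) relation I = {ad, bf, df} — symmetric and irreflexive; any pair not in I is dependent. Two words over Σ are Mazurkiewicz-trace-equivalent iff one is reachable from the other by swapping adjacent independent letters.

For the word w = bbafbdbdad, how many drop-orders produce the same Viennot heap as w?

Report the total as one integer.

15

piece 0:b — minimal
piece 1:b rests on {0:b}
piece 2:a rests on {1:b}
piece 3:f rests on {2:a}
piece 4:b rests on {2:a}
piece 5:d rests on {4:b}
piece 6:b rests on {5:d}
piece 7:d rests on {6:b}
piece 8:a rests on {3:f, 6:b}
piece 9:d rests on {7:d}
minimal pieces: {0:b}
ways to finish when only these pieces remain (= sum over removing one remaining piece with nothing left below it):
  1 left: {8}→1  {9}→1
  2 left: {3,8}→1  {7,9}→1  {8,9}→2
  3 left: {3,8,9}→3  {7,8,9}→3
  4 left: {3,7,8,9}→6  {6,7,8,9}→3
  5 left: {3,6,7,8,9}→9  {5,6,7,8,9}→3
  6 left: {3,5,6,7,8,9}→12  {4,5,6,7,8,9}→3
  7 left: {3,4,5,6,7,8,9}→15
  8 left: {2,3,4,5,6,7,8,9}→15
  placing 0:b first → 15 extensions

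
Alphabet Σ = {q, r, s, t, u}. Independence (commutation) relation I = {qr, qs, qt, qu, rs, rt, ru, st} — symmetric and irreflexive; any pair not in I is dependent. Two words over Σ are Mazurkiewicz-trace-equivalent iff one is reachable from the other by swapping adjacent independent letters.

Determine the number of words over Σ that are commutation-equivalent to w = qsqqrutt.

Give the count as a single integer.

280

piece 0:q — minimal
piece 1:s — minimal
piece 2:q rests on {0:q}
piece 3:q rests on {2:q}
piece 4:r — minimal
piece 5:u rests on {1:s}
piece 6:t rests on {5:u}
piece 7:t rests on {6:t}
minimal pieces: {0:q, 1:s, 4:r}
ways to finish when only these pieces remain (= sum over removing one remaining piece with nothing left below it):
  1 left: {3}→1  {4}→1  {7}→1
  2 left: {2,3}→1  {3,4}→2  {3,7}→2  {4,7}→2  {6,7}→1
  3 left: {0,2,3}→1  {2,3,4}→3  {2,3,7}→3  {3,4,7}→6  {3,6,7}→3  {4,6,7}→3  {5,6,7}→1
  4 left: {0,2,3,4}→4  {0,2,3,7}→4  {1,5,6,7}→1  {2,3,4,7}→12  {2,3,6,7}→6  {3,4,6,7}→12  {3,5,6,7}→4  {4,5,6,7}→4
  5 left: {0,2,3,4,7}→20  {0,2,3,6,7}→10  {1,3,5,6,7}→5  {1,4,5,6,7}→5  {2,3,4,6,7}→30  {2,3,5,6,7}→10  {3,4,5,6,7}→20
  6 left: {0,2,3,4,6,7}→60  {0,2,3,5,6,7}→20  {1,2,3,5,6,7}→15  {1,3,4,5,6,7}→30  {2,3,4,5,6,7}→60
  placing 0:q first → 105 extensions
  placing 1:s first → 140 extensions
  placing 4:r first → 35 extensions
total linear extensions = 280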